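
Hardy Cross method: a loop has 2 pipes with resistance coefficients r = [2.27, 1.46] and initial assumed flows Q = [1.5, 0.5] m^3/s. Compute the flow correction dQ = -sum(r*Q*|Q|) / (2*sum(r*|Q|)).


Numerator terms (r*Q*|Q|): 2.27*1.5*|1.5| = 5.1075; 1.46*0.5*|0.5| = 0.365.
Sum of numerator = 5.4725.
Denominator terms (r*|Q|): 2.27*|1.5| = 3.405; 1.46*|0.5| = 0.73.
2 * sum of denominator = 2 * 4.135 = 8.27.
dQ = -5.4725 / 8.27 = -0.6617 m^3/s.

-0.6617


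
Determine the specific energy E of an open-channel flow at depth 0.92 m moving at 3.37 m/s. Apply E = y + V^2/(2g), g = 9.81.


Specific energy E = y + V^2/(2g).
Velocity head = V^2/(2g) = 3.37^2 / (2*9.81) = 11.3569 / 19.62 = 0.5788 m.
E = 0.92 + 0.5788 = 1.4988 m.

1.4988


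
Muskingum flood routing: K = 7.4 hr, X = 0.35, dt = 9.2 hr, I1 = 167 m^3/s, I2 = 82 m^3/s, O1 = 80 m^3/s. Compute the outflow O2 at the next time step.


Muskingum coefficients:
denom = 2*K*(1-X) + dt = 2*7.4*(1-0.35) + 9.2 = 18.82.
C0 = (dt - 2*K*X)/denom = (9.2 - 2*7.4*0.35)/18.82 = 0.2136.
C1 = (dt + 2*K*X)/denom = (9.2 + 2*7.4*0.35)/18.82 = 0.7641.
C2 = (2*K*(1-X) - dt)/denom = 0.0223.
O2 = C0*I2 + C1*I1 + C2*O1
   = 0.2136*82 + 0.7641*167 + 0.0223*80
   = 146.9 m^3/s.

146.9


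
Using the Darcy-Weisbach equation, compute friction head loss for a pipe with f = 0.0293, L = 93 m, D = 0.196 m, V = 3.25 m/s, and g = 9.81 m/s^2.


Darcy-Weisbach equation: h_f = f * (L/D) * V^2/(2g).
f * L/D = 0.0293 * 93/0.196 = 13.9026.
V^2/(2g) = 3.25^2 / (2*9.81) = 10.5625 / 19.62 = 0.5384 m.
h_f = 13.9026 * 0.5384 = 7.484 m.

7.484


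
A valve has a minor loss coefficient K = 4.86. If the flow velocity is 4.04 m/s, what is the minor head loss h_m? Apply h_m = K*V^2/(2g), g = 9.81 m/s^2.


Minor loss formula: h_m = K * V^2/(2g).
V^2 = 4.04^2 = 16.3216.
V^2/(2g) = 16.3216 / 19.62 = 0.8319 m.
h_m = 4.86 * 0.8319 = 4.043 m.

4.043


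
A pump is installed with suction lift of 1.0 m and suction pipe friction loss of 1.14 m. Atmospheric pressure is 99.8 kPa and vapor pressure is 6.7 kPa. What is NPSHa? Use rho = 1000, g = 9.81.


NPSHa = p_atm/(rho*g) - z_s - hf_s - p_vap/(rho*g).
p_atm/(rho*g) = 99.8*1000 / (1000*9.81) = 10.173 m.
p_vap/(rho*g) = 6.7*1000 / (1000*9.81) = 0.683 m.
NPSHa = 10.173 - 1.0 - 1.14 - 0.683
      = 7.35 m.

7.35


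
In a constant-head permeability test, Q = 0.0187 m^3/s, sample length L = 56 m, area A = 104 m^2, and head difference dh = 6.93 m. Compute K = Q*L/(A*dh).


From K = Q*L / (A*dh):
Numerator: Q*L = 0.0187 * 56 = 1.0472.
Denominator: A*dh = 104 * 6.93 = 720.72.
K = 1.0472 / 720.72 = 0.001453 m/s.

0.001453


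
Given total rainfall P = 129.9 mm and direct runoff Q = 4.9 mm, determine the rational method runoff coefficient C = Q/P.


The runoff coefficient C = runoff depth / rainfall depth.
C = 4.9 / 129.9
  = 0.0377.

0.0377


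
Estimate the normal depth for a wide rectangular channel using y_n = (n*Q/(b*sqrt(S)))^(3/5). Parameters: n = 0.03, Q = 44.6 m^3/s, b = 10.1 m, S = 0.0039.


We use the wide-channel approximation y_n = (n*Q/(b*sqrt(S)))^(3/5).
sqrt(S) = sqrt(0.0039) = 0.06245.
Numerator: n*Q = 0.03 * 44.6 = 1.338.
Denominator: b*sqrt(S) = 10.1 * 0.06245 = 0.630745.
arg = 2.1213.
y_n = 2.1213^(3/5) = 1.5702 m.

1.5702


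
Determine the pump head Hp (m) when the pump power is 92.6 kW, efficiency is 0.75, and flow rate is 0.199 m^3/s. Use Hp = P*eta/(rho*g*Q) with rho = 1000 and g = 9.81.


Pump head formula: Hp = P * eta / (rho * g * Q).
Numerator: P * eta = 92.6 * 1000 * 0.75 = 69450.0 W.
Denominator: rho * g * Q = 1000 * 9.81 * 0.199 = 1952.19.
Hp = 69450.0 / 1952.19 = 35.58 m.

35.58


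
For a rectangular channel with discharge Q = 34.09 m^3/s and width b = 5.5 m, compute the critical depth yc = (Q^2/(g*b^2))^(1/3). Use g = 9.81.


Using yc = (Q^2 / (g * b^2))^(1/3):
Q^2 = 34.09^2 = 1162.13.
g * b^2 = 9.81 * 5.5^2 = 9.81 * 30.25 = 296.75.
Q^2 / (g*b^2) = 1162.13 / 296.75 = 3.9162.
yc = 3.9162^(1/3) = 1.5762 m.

1.5762


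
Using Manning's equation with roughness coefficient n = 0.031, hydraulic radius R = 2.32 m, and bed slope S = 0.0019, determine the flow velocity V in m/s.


Manning's equation gives V = (1/n) * R^(2/3) * S^(1/2).
First, compute R^(2/3) = 2.32^(2/3) = 1.7525.
Next, S^(1/2) = 0.0019^(1/2) = 0.043589.
Then 1/n = 1/0.031 = 32.26.
V = 32.26 * 1.7525 * 0.043589 = 2.4642 m/s.

2.4642


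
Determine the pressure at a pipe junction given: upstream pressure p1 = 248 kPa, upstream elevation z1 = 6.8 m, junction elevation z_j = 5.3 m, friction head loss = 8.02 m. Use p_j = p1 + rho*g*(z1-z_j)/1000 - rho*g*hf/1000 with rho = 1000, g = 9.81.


Junction pressure: p_j = p1 + rho*g*(z1 - z_j)/1000 - rho*g*hf/1000.
Elevation term = 1000*9.81*(6.8 - 5.3)/1000 = 14.715 kPa.
Friction term = 1000*9.81*8.02/1000 = 78.676 kPa.
p_j = 248 + 14.715 - 78.676 = 184.04 kPa.

184.04


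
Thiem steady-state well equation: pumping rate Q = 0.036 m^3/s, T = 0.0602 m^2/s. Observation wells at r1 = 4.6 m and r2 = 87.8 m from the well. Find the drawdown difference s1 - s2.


Thiem equation: s1 - s2 = Q/(2*pi*T) * ln(r2/r1).
ln(r2/r1) = ln(87.8/4.6) = 2.949.
Q/(2*pi*T) = 0.036 / (2*pi*0.0602) = 0.036 / 0.3782 = 0.0952.
s1 - s2 = 0.0952 * 2.949 = 0.2807 m.

0.2807


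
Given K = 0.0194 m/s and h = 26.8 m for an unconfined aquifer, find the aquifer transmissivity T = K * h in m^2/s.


Transmissivity is defined as T = K * h.
T = 0.0194 * 26.8
  = 0.5199 m^2/s.

0.5199


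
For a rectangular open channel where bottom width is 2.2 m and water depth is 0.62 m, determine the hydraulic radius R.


For a rectangular section:
Flow area A = b * y = 2.2 * 0.62 = 1.36 m^2.
Wetted perimeter P = b + 2y = 2.2 + 2*0.62 = 3.44 m.
Hydraulic radius R = A/P = 1.36 / 3.44 = 0.3965 m.

0.3965


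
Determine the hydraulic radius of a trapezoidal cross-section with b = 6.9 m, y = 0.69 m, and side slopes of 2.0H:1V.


For a trapezoidal section with side slope z:
A = (b + z*y)*y = (6.9 + 2.0*0.69)*0.69 = 5.713 m^2.
P = b + 2*y*sqrt(1 + z^2) = 6.9 + 2*0.69*sqrt(1 + 2.0^2) = 9.986 m.
R = A/P = 5.713 / 9.986 = 0.5721 m.

0.5721


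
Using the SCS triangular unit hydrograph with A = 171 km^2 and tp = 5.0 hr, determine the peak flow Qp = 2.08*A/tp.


SCS formula: Qp = 2.08 * A / tp.
Qp = 2.08 * 171 / 5.0
   = 355.68 / 5.0
   = 71.14 m^3/s per cm.

71.14


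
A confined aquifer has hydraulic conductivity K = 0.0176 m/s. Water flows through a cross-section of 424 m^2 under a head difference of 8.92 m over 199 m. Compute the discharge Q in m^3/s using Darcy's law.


Darcy's law: Q = K * A * i, where i = dh/L.
Hydraulic gradient i = 8.92 / 199 = 0.044824.
Q = 0.0176 * 424 * 0.044824
  = 0.3345 m^3/s.

0.3345


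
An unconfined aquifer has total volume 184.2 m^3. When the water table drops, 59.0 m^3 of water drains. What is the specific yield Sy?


Specific yield Sy = Volume drained / Total volume.
Sy = 59.0 / 184.2
   = 0.3203.

0.3203


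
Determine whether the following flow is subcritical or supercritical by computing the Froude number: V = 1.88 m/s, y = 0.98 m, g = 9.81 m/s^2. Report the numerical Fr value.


The Froude number is defined as Fr = V / sqrt(g*y).
g*y = 9.81 * 0.98 = 9.6138.
sqrt(g*y) = sqrt(9.6138) = 3.1006.
Fr = 1.88 / 3.1006 = 0.6063.
Since Fr < 1, the flow is subcritical.

0.6063


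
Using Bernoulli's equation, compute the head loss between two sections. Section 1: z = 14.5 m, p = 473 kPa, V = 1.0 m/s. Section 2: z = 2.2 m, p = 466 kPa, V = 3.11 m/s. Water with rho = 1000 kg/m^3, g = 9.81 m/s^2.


Total head at each section: H = z + p/(rho*g) + V^2/(2g).
H1 = 14.5 + 473*1000/(1000*9.81) + 1.0^2/(2*9.81)
   = 14.5 + 48.216 + 0.051
   = 62.767 m.
H2 = 2.2 + 466*1000/(1000*9.81) + 3.11^2/(2*9.81)
   = 2.2 + 47.503 + 0.493
   = 50.196 m.
h_L = H1 - H2 = 62.767 - 50.196 = 12.572 m.

12.572


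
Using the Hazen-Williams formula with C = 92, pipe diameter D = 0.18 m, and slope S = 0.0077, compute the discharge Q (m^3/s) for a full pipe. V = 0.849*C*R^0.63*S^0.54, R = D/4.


For a full circular pipe, R = D/4 = 0.18/4 = 0.045 m.
V = 0.849 * 92 * 0.045^0.63 * 0.0077^0.54
  = 0.849 * 92 * 0.14175 * 0.072228
  = 0.7997 m/s.
Pipe area A = pi*D^2/4 = pi*0.18^2/4 = 0.0254 m^2.
Q = A * V = 0.0254 * 0.7997 = 0.0203 m^3/s.

0.0203


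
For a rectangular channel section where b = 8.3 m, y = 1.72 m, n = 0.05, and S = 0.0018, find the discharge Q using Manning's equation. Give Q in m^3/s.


For a rectangular channel, the cross-sectional area A = b * y = 8.3 * 1.72 = 14.28 m^2.
The wetted perimeter P = b + 2y = 8.3 + 2*1.72 = 11.74 m.
Hydraulic radius R = A/P = 14.28/11.74 = 1.216 m.
Velocity V = (1/n)*R^(2/3)*S^(1/2) = (1/0.05)*1.216^(2/3)*0.0018^(1/2) = 0.9667 m/s.
Discharge Q = A * V = 14.28 * 0.9667 = 13.801 m^3/s.

13.801


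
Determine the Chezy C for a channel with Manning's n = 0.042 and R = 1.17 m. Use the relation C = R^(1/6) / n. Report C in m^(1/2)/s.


The Chezy coefficient relates to Manning's n through C = R^(1/6) / n.
R^(1/6) = 1.17^(1/6) = 1.026513.
C = 1.026513 / 0.042 = 24.44 m^(1/2)/s.

24.44


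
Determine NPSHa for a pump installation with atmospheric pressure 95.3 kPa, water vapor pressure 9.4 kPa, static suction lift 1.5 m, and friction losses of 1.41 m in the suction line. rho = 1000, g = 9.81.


NPSHa = p_atm/(rho*g) - z_s - hf_s - p_vap/(rho*g).
p_atm/(rho*g) = 95.3*1000 / (1000*9.81) = 9.715 m.
p_vap/(rho*g) = 9.4*1000 / (1000*9.81) = 0.958 m.
NPSHa = 9.715 - 1.5 - 1.41 - 0.958
      = 5.85 m.

5.85


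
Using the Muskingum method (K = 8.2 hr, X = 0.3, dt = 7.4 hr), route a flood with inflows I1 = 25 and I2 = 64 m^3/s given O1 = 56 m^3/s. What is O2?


Muskingum coefficients:
denom = 2*K*(1-X) + dt = 2*8.2*(1-0.3) + 7.4 = 18.88.
C0 = (dt - 2*K*X)/denom = (7.4 - 2*8.2*0.3)/18.88 = 0.1314.
C1 = (dt + 2*K*X)/denom = (7.4 + 2*8.2*0.3)/18.88 = 0.6525.
C2 = (2*K*(1-X) - dt)/denom = 0.2161.
O2 = C0*I2 + C1*I1 + C2*O1
   = 0.1314*64 + 0.6525*25 + 0.2161*56
   = 36.82 m^3/s.

36.82


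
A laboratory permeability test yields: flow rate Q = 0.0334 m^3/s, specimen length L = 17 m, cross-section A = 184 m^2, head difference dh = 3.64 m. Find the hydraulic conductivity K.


From K = Q*L / (A*dh):
Numerator: Q*L = 0.0334 * 17 = 0.5678.
Denominator: A*dh = 184 * 3.64 = 669.76.
K = 0.5678 / 669.76 = 0.000848 m/s.

0.000848


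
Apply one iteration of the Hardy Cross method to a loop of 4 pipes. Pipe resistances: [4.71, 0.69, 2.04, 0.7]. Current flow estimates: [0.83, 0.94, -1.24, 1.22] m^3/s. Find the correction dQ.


Numerator terms (r*Q*|Q|): 4.71*0.83*|0.83| = 3.2447; 0.69*0.94*|0.94| = 0.6097; 2.04*-1.24*|-1.24| = -3.1367; 0.7*1.22*|1.22| = 1.0419.
Sum of numerator = 1.7596.
Denominator terms (r*|Q|): 4.71*|0.83| = 3.9093; 0.69*|0.94| = 0.6486; 2.04*|-1.24| = 2.5296; 0.7*|1.22| = 0.854.
2 * sum of denominator = 2 * 7.9415 = 15.883.
dQ = -1.7596 / 15.883 = -0.1108 m^3/s.

-0.1108


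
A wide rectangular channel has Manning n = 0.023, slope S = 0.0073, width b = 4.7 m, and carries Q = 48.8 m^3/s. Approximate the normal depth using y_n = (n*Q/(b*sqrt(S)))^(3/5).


We use the wide-channel approximation y_n = (n*Q/(b*sqrt(S)))^(3/5).
sqrt(S) = sqrt(0.0073) = 0.08544.
Numerator: n*Q = 0.023 * 48.8 = 1.1224.
Denominator: b*sqrt(S) = 4.7 * 0.08544 = 0.401568.
arg = 2.795.
y_n = 2.795^(3/5) = 1.8528 m.

1.8528


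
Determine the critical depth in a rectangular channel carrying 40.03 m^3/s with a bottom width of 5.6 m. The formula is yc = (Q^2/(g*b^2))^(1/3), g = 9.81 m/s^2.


Using yc = (Q^2 / (g * b^2))^(1/3):
Q^2 = 40.03^2 = 1602.4.
g * b^2 = 9.81 * 5.6^2 = 9.81 * 31.36 = 307.64.
Q^2 / (g*b^2) = 1602.4 / 307.64 = 5.2087.
yc = 5.2087^(1/3) = 1.7334 m.

1.7334


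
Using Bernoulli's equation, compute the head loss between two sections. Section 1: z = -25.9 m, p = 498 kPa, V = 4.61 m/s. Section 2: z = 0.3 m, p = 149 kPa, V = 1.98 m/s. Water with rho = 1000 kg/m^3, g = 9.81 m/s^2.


Total head at each section: H = z + p/(rho*g) + V^2/(2g).
H1 = -25.9 + 498*1000/(1000*9.81) + 4.61^2/(2*9.81)
   = -25.9 + 50.765 + 1.0832
   = 25.948 m.
H2 = 0.3 + 149*1000/(1000*9.81) + 1.98^2/(2*9.81)
   = 0.3 + 15.189 + 0.1998
   = 15.688 m.
h_L = H1 - H2 = 25.948 - 15.688 = 10.259 m.

10.259


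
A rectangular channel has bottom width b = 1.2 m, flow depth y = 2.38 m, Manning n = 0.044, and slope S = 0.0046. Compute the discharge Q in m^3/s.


For a rectangular channel, the cross-sectional area A = b * y = 1.2 * 2.38 = 2.86 m^2.
The wetted perimeter P = b + 2y = 1.2 + 2*2.38 = 5.96 m.
Hydraulic radius R = A/P = 2.86/5.96 = 0.4792 m.
Velocity V = (1/n)*R^(2/3)*S^(1/2) = (1/0.044)*0.4792^(2/3)*0.0046^(1/2) = 0.9439 m/s.
Discharge Q = A * V = 2.86 * 0.9439 = 2.696 m^3/s.

2.696


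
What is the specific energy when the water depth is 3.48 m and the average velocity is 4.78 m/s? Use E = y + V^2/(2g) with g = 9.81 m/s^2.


Specific energy E = y + V^2/(2g).
Velocity head = V^2/(2g) = 4.78^2 / (2*9.81) = 22.8484 / 19.62 = 1.1645 m.
E = 3.48 + 1.1645 = 4.6445 m.

4.6445


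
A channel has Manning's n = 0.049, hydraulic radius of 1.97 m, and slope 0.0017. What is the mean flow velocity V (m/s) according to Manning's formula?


Manning's equation gives V = (1/n) * R^(2/3) * S^(1/2).
First, compute R^(2/3) = 1.97^(2/3) = 1.5715.
Next, S^(1/2) = 0.0017^(1/2) = 0.041231.
Then 1/n = 1/0.049 = 20.41.
V = 20.41 * 1.5715 * 0.041231 = 1.3223 m/s.

1.3223


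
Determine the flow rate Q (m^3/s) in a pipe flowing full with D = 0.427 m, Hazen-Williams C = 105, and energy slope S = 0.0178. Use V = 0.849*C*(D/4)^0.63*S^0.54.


For a full circular pipe, R = D/4 = 0.427/4 = 0.1067 m.
V = 0.849 * 105 * 0.1067^0.63 * 0.0178^0.54
  = 0.849 * 105 * 0.244271 * 0.11356
  = 2.4728 m/s.
Pipe area A = pi*D^2/4 = pi*0.427^2/4 = 0.1432 m^2.
Q = A * V = 0.1432 * 2.4728 = 0.3541 m^3/s.

0.3541


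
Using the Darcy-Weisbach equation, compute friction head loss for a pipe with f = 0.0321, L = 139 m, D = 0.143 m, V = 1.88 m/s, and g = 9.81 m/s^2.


Darcy-Weisbach equation: h_f = f * (L/D) * V^2/(2g).
f * L/D = 0.0321 * 139/0.143 = 31.2021.
V^2/(2g) = 1.88^2 / (2*9.81) = 3.5344 / 19.62 = 0.1801 m.
h_f = 31.2021 * 0.1801 = 5.621 m.

5.621


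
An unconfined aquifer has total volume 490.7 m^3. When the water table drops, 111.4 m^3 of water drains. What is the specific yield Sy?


Specific yield Sy = Volume drained / Total volume.
Sy = 111.4 / 490.7
   = 0.227.

0.227


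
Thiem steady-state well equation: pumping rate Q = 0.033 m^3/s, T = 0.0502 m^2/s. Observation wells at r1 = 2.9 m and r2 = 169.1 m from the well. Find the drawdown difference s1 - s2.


Thiem equation: s1 - s2 = Q/(2*pi*T) * ln(r2/r1).
ln(r2/r1) = ln(169.1/2.9) = 4.0658.
Q/(2*pi*T) = 0.033 / (2*pi*0.0502) = 0.033 / 0.3154 = 0.1046.
s1 - s2 = 0.1046 * 4.0658 = 0.4254 m.

0.4254


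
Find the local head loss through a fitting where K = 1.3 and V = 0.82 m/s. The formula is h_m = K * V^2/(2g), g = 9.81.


Minor loss formula: h_m = K * V^2/(2g).
V^2 = 0.82^2 = 0.6724.
V^2/(2g) = 0.6724 / 19.62 = 0.0343 m.
h_m = 1.3 * 0.0343 = 0.0446 m.

0.0446


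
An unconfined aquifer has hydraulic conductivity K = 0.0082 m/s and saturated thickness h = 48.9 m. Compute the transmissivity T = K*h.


Transmissivity is defined as T = K * h.
T = 0.0082 * 48.9
  = 0.401 m^2/s.

0.401


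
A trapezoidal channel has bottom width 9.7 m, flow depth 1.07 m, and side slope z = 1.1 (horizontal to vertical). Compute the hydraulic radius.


For a trapezoidal section with side slope z:
A = (b + z*y)*y = (9.7 + 1.1*1.07)*1.07 = 11.638 m^2.
P = b + 2*y*sqrt(1 + z^2) = 9.7 + 2*1.07*sqrt(1 + 1.1^2) = 12.881 m.
R = A/P = 11.638 / 12.881 = 0.9035 m.

0.9035


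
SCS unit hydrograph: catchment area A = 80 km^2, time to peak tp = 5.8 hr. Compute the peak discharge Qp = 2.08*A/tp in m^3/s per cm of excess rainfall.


SCS formula: Qp = 2.08 * A / tp.
Qp = 2.08 * 80 / 5.8
   = 166.4 / 5.8
   = 28.69 m^3/s per cm.

28.69


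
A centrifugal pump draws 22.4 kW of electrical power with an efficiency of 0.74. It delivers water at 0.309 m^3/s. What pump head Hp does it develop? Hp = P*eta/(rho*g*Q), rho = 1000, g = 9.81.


Pump head formula: Hp = P * eta / (rho * g * Q).
Numerator: P * eta = 22.4 * 1000 * 0.74 = 16576.0 W.
Denominator: rho * g * Q = 1000 * 9.81 * 0.309 = 3031.29.
Hp = 16576.0 / 3031.29 = 5.47 m.

5.47


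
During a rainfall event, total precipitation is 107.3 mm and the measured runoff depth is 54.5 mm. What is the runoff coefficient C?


The runoff coefficient C = runoff depth / rainfall depth.
C = 54.5 / 107.3
  = 0.5079.

0.5079


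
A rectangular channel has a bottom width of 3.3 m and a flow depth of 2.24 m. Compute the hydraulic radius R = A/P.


For a rectangular section:
Flow area A = b * y = 3.3 * 2.24 = 7.39 m^2.
Wetted perimeter P = b + 2y = 3.3 + 2*2.24 = 7.78 m.
Hydraulic radius R = A/P = 7.39 / 7.78 = 0.9501 m.

0.9501


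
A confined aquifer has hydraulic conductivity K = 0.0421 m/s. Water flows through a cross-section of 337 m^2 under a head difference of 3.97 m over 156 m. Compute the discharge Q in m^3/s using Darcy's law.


Darcy's law: Q = K * A * i, where i = dh/L.
Hydraulic gradient i = 3.97 / 156 = 0.025449.
Q = 0.0421 * 337 * 0.025449
  = 0.3611 m^3/s.

0.3611


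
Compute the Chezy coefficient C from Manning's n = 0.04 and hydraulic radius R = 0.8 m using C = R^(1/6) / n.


The Chezy coefficient relates to Manning's n through C = R^(1/6) / n.
R^(1/6) = 0.8^(1/6) = 0.963492.
C = 0.963492 / 0.04 = 24.09 m^(1/2)/s.

24.09


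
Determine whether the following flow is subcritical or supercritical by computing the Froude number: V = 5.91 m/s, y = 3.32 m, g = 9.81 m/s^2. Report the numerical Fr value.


The Froude number is defined as Fr = V / sqrt(g*y).
g*y = 9.81 * 3.32 = 32.5692.
sqrt(g*y) = sqrt(32.5692) = 5.7069.
Fr = 5.91 / 5.7069 = 1.0356.
Since Fr > 1, the flow is supercritical.

1.0356


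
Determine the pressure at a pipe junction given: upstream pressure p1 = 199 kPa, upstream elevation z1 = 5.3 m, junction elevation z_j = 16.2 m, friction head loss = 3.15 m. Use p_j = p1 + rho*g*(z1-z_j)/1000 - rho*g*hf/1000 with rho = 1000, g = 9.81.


Junction pressure: p_j = p1 + rho*g*(z1 - z_j)/1000 - rho*g*hf/1000.
Elevation term = 1000*9.81*(5.3 - 16.2)/1000 = -106.929 kPa.
Friction term = 1000*9.81*3.15/1000 = 30.901 kPa.
p_j = 199 + -106.929 - 30.901 = 61.17 kPa.

61.17


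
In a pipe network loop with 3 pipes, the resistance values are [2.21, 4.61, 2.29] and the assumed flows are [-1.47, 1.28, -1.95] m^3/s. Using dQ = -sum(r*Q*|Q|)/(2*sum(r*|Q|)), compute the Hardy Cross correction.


Numerator terms (r*Q*|Q|): 2.21*-1.47*|-1.47| = -4.7756; 4.61*1.28*|1.28| = 7.553; 2.29*-1.95*|-1.95| = -8.7077.
Sum of numerator = -5.9303.
Denominator terms (r*|Q|): 2.21*|-1.47| = 3.2487; 4.61*|1.28| = 5.9008; 2.29*|-1.95| = 4.4655.
2 * sum of denominator = 2 * 13.615 = 27.23.
dQ = --5.9303 / 27.23 = 0.2178 m^3/s.

0.2178


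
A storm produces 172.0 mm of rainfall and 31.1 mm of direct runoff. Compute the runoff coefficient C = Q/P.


The runoff coefficient C = runoff depth / rainfall depth.
C = 31.1 / 172.0
  = 0.1808.

0.1808


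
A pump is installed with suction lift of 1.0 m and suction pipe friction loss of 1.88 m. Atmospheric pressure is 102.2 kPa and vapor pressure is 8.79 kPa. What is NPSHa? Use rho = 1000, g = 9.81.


NPSHa = p_atm/(rho*g) - z_s - hf_s - p_vap/(rho*g).
p_atm/(rho*g) = 102.2*1000 / (1000*9.81) = 10.418 m.
p_vap/(rho*g) = 8.79*1000 / (1000*9.81) = 0.896 m.
NPSHa = 10.418 - 1.0 - 1.88 - 0.896
      = 6.64 m.

6.64


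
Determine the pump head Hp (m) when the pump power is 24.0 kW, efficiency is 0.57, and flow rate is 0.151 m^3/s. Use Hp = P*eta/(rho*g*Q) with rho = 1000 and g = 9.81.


Pump head formula: Hp = P * eta / (rho * g * Q).
Numerator: P * eta = 24.0 * 1000 * 0.57 = 13680.0 W.
Denominator: rho * g * Q = 1000 * 9.81 * 0.151 = 1481.31.
Hp = 13680.0 / 1481.31 = 9.24 m.

9.24


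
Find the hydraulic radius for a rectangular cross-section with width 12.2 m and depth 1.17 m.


For a rectangular section:
Flow area A = b * y = 12.2 * 1.17 = 14.27 m^2.
Wetted perimeter P = b + 2y = 12.2 + 2*1.17 = 14.54 m.
Hydraulic radius R = A/P = 14.27 / 14.54 = 0.9817 m.

0.9817


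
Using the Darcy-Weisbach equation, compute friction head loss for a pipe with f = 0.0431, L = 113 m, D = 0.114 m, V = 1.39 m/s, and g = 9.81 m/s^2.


Darcy-Weisbach equation: h_f = f * (L/D) * V^2/(2g).
f * L/D = 0.0431 * 113/0.114 = 42.7219.
V^2/(2g) = 1.39^2 / (2*9.81) = 1.9321 / 19.62 = 0.0985 m.
h_f = 42.7219 * 0.0985 = 4.207 m.

4.207


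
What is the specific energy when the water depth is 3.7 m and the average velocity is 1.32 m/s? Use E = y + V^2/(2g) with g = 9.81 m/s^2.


Specific energy E = y + V^2/(2g).
Velocity head = V^2/(2g) = 1.32^2 / (2*9.81) = 1.7424 / 19.62 = 0.0888 m.
E = 3.7 + 0.0888 = 3.7888 m.

3.7888


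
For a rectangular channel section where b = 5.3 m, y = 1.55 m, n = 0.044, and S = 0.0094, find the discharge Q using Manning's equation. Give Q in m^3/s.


For a rectangular channel, the cross-sectional area A = b * y = 5.3 * 1.55 = 8.21 m^2.
The wetted perimeter P = b + 2y = 5.3 + 2*1.55 = 8.4 m.
Hydraulic radius R = A/P = 8.21/8.4 = 0.978 m.
Velocity V = (1/n)*R^(2/3)*S^(1/2) = (1/0.044)*0.978^(2/3)*0.0094^(1/2) = 2.171 m/s.
Discharge Q = A * V = 8.21 * 2.171 = 17.835 m^3/s.

17.835


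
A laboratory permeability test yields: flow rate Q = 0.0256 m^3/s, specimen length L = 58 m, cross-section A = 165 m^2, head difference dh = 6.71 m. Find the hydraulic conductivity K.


From K = Q*L / (A*dh):
Numerator: Q*L = 0.0256 * 58 = 1.4848.
Denominator: A*dh = 165 * 6.71 = 1107.15.
K = 1.4848 / 1107.15 = 0.001341 m/s.

0.001341


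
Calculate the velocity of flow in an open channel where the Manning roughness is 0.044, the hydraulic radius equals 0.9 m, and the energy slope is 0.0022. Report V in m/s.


Manning's equation gives V = (1/n) * R^(2/3) * S^(1/2).
First, compute R^(2/3) = 0.9^(2/3) = 0.9322.
Next, S^(1/2) = 0.0022^(1/2) = 0.046904.
Then 1/n = 1/0.044 = 22.73.
V = 22.73 * 0.9322 * 0.046904 = 0.9937 m/s.

0.9937


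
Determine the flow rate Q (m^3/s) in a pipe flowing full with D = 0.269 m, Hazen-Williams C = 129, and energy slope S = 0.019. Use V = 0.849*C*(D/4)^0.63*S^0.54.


For a full circular pipe, R = D/4 = 0.269/4 = 0.0673 m.
V = 0.849 * 129 * 0.0673^0.63 * 0.019^0.54
  = 0.849 * 129 * 0.182577 * 0.117632
  = 2.3522 m/s.
Pipe area A = pi*D^2/4 = pi*0.269^2/4 = 0.0568 m^2.
Q = A * V = 0.0568 * 2.3522 = 0.1337 m^3/s.

0.1337


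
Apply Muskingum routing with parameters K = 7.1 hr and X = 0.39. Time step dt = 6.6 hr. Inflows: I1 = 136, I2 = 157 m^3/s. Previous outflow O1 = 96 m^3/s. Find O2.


Muskingum coefficients:
denom = 2*K*(1-X) + dt = 2*7.1*(1-0.39) + 6.6 = 15.262.
C0 = (dt - 2*K*X)/denom = (6.6 - 2*7.1*0.39)/15.262 = 0.0696.
C1 = (dt + 2*K*X)/denom = (6.6 + 2*7.1*0.39)/15.262 = 0.7953.
C2 = (2*K*(1-X) - dt)/denom = 0.1351.
O2 = C0*I2 + C1*I1 + C2*O1
   = 0.0696*157 + 0.7953*136 + 0.1351*96
   = 132.06 m^3/s.

132.06


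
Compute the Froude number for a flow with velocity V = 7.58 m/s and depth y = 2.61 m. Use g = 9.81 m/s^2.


The Froude number is defined as Fr = V / sqrt(g*y).
g*y = 9.81 * 2.61 = 25.6041.
sqrt(g*y) = sqrt(25.6041) = 5.06.
Fr = 7.58 / 5.06 = 1.498.

1.498


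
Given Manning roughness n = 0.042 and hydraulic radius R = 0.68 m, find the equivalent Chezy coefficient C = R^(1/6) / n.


The Chezy coefficient relates to Manning's n through C = R^(1/6) / n.
R^(1/6) = 0.68^(1/6) = 0.937745.
C = 0.937745 / 0.042 = 22.33 m^(1/2)/s.

22.33


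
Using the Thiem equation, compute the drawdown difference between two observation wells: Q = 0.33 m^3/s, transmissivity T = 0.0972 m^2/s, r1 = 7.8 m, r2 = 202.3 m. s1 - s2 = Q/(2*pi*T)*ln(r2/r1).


Thiem equation: s1 - s2 = Q/(2*pi*T) * ln(r2/r1).
ln(r2/r1) = ln(202.3/7.8) = 3.2556.
Q/(2*pi*T) = 0.33 / (2*pi*0.0972) = 0.33 / 0.6107 = 0.5403.
s1 - s2 = 0.5403 * 3.2556 = 1.7591 m.

1.7591


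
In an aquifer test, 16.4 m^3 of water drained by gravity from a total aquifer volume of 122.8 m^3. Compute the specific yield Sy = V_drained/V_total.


Specific yield Sy = Volume drained / Total volume.
Sy = 16.4 / 122.8
   = 0.1336.

0.1336


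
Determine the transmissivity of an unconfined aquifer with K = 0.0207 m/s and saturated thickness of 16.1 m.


Transmissivity is defined as T = K * h.
T = 0.0207 * 16.1
  = 0.3333 m^2/s.

0.3333


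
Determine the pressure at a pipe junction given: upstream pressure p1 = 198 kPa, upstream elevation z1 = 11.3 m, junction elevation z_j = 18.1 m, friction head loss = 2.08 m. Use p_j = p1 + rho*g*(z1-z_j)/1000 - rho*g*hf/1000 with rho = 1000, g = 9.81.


Junction pressure: p_j = p1 + rho*g*(z1 - z_j)/1000 - rho*g*hf/1000.
Elevation term = 1000*9.81*(11.3 - 18.1)/1000 = -66.708 kPa.
Friction term = 1000*9.81*2.08/1000 = 20.405 kPa.
p_j = 198 + -66.708 - 20.405 = 110.89 kPa.

110.89


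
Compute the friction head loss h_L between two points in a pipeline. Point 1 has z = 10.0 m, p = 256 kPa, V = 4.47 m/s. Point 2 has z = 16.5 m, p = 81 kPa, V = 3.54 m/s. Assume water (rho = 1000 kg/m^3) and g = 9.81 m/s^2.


Total head at each section: H = z + p/(rho*g) + V^2/(2g).
H1 = 10.0 + 256*1000/(1000*9.81) + 4.47^2/(2*9.81)
   = 10.0 + 26.096 + 1.0184
   = 37.114 m.
H2 = 16.5 + 81*1000/(1000*9.81) + 3.54^2/(2*9.81)
   = 16.5 + 8.257 + 0.6387
   = 25.396 m.
h_L = H1 - H2 = 37.114 - 25.396 = 11.719 m.

11.719


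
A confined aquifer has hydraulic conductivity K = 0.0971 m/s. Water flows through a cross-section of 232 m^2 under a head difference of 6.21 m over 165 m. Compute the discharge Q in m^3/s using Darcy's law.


Darcy's law: Q = K * A * i, where i = dh/L.
Hydraulic gradient i = 6.21 / 165 = 0.037636.
Q = 0.0971 * 232 * 0.037636
  = 0.8478 m^3/s.

0.8478


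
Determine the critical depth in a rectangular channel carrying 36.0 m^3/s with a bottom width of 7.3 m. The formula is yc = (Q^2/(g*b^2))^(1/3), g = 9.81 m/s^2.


Using yc = (Q^2 / (g * b^2))^(1/3):
Q^2 = 36.0^2 = 1296.0.
g * b^2 = 9.81 * 7.3^2 = 9.81 * 53.29 = 522.77.
Q^2 / (g*b^2) = 1296.0 / 522.77 = 2.4791.
yc = 2.4791^(1/3) = 1.3534 m.

1.3534


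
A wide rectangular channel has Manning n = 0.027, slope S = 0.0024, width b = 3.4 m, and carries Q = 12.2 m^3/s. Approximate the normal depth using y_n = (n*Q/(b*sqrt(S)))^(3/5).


We use the wide-channel approximation y_n = (n*Q/(b*sqrt(S)))^(3/5).
sqrt(S) = sqrt(0.0024) = 0.04899.
Numerator: n*Q = 0.027 * 12.2 = 0.3294.
Denominator: b*sqrt(S) = 3.4 * 0.04899 = 0.166566.
arg = 1.9776.
y_n = 1.9776^(3/5) = 1.5055 m.

1.5055


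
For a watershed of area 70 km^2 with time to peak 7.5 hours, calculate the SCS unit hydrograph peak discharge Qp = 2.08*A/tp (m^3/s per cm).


SCS formula: Qp = 2.08 * A / tp.
Qp = 2.08 * 70 / 7.5
   = 145.6 / 7.5
   = 19.41 m^3/s per cm.

19.41


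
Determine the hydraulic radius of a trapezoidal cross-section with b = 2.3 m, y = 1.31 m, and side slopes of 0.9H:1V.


For a trapezoidal section with side slope z:
A = (b + z*y)*y = (2.3 + 0.9*1.31)*1.31 = 4.557 m^2.
P = b + 2*y*sqrt(1 + z^2) = 2.3 + 2*1.31*sqrt(1 + 0.9^2) = 5.825 m.
R = A/P = 4.557 / 5.825 = 0.7824 m.

0.7824


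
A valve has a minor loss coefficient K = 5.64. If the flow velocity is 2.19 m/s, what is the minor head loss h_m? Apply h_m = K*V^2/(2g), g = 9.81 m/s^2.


Minor loss formula: h_m = K * V^2/(2g).
V^2 = 2.19^2 = 4.7961.
V^2/(2g) = 4.7961 / 19.62 = 0.2444 m.
h_m = 5.64 * 0.2444 = 1.3787 m.

1.3787


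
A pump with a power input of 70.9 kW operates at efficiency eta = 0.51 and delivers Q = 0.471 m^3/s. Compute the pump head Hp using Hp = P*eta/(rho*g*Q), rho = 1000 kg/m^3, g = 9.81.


Pump head formula: Hp = P * eta / (rho * g * Q).
Numerator: P * eta = 70.9 * 1000 * 0.51 = 36159.0 W.
Denominator: rho * g * Q = 1000 * 9.81 * 0.471 = 4620.51.
Hp = 36159.0 / 4620.51 = 7.83 m.

7.83


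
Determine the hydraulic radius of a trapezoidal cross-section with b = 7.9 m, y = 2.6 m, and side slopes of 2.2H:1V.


For a trapezoidal section with side slope z:
A = (b + z*y)*y = (7.9 + 2.2*2.6)*2.6 = 35.412 m^2.
P = b + 2*y*sqrt(1 + z^2) = 7.9 + 2*2.6*sqrt(1 + 2.2^2) = 20.466 m.
R = A/P = 35.412 / 20.466 = 1.7303 m.

1.7303


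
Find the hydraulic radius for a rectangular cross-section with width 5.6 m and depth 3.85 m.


For a rectangular section:
Flow area A = b * y = 5.6 * 3.85 = 21.56 m^2.
Wetted perimeter P = b + 2y = 5.6 + 2*3.85 = 13.3 m.
Hydraulic radius R = A/P = 21.56 / 13.3 = 1.6211 m.

1.6211


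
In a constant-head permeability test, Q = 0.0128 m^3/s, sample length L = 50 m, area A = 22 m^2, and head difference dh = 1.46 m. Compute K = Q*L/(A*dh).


From K = Q*L / (A*dh):
Numerator: Q*L = 0.0128 * 50 = 0.64.
Denominator: A*dh = 22 * 1.46 = 32.12.
K = 0.64 / 32.12 = 0.019925 m/s.

0.019925


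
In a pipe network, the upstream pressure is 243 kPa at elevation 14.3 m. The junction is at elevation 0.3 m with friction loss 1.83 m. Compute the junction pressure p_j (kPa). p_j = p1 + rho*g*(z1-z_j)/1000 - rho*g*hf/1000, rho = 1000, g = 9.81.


Junction pressure: p_j = p1 + rho*g*(z1 - z_j)/1000 - rho*g*hf/1000.
Elevation term = 1000*9.81*(14.3 - 0.3)/1000 = 137.34 kPa.
Friction term = 1000*9.81*1.83/1000 = 17.952 kPa.
p_j = 243 + 137.34 - 17.952 = 362.39 kPa.

362.39


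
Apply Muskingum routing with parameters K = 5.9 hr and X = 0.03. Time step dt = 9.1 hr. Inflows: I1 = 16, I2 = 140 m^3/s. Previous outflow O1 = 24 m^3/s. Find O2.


Muskingum coefficients:
denom = 2*K*(1-X) + dt = 2*5.9*(1-0.03) + 9.1 = 20.546.
C0 = (dt - 2*K*X)/denom = (9.1 - 2*5.9*0.03)/20.546 = 0.4257.
C1 = (dt + 2*K*X)/denom = (9.1 + 2*5.9*0.03)/20.546 = 0.4601.
C2 = (2*K*(1-X) - dt)/denom = 0.1142.
O2 = C0*I2 + C1*I1 + C2*O1
   = 0.4257*140 + 0.4601*16 + 0.1142*24
   = 69.7 m^3/s.

69.7


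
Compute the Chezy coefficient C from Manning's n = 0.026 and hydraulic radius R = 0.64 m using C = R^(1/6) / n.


The Chezy coefficient relates to Manning's n through C = R^(1/6) / n.
R^(1/6) = 0.64^(1/6) = 0.928318.
C = 0.928318 / 0.026 = 35.7 m^(1/2)/s.

35.7


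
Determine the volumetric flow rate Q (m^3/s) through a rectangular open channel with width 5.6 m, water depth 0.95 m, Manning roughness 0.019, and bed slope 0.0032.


For a rectangular channel, the cross-sectional area A = b * y = 5.6 * 0.95 = 5.32 m^2.
The wetted perimeter P = b + 2y = 5.6 + 2*0.95 = 7.5 m.
Hydraulic radius R = A/P = 5.32/7.5 = 0.7093 m.
Velocity V = (1/n)*R^(2/3)*S^(1/2) = (1/0.019)*0.7093^(2/3)*0.0032^(1/2) = 2.368 m/s.
Discharge Q = A * V = 5.32 * 2.368 = 12.598 m^3/s.

12.598


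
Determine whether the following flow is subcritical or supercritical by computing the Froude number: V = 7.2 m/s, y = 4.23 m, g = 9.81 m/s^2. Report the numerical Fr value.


The Froude number is defined as Fr = V / sqrt(g*y).
g*y = 9.81 * 4.23 = 41.4963.
sqrt(g*y) = sqrt(41.4963) = 6.4418.
Fr = 7.2 / 6.4418 = 1.1177.
Since Fr > 1, the flow is supercritical.

1.1177


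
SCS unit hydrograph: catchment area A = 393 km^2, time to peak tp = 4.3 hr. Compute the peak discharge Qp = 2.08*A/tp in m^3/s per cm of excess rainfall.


SCS formula: Qp = 2.08 * A / tp.
Qp = 2.08 * 393 / 4.3
   = 817.44 / 4.3
   = 190.1 m^3/s per cm.

190.1


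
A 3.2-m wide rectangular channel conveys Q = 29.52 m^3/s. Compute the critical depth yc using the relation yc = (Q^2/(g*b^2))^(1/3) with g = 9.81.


Using yc = (Q^2 / (g * b^2))^(1/3):
Q^2 = 29.52^2 = 871.43.
g * b^2 = 9.81 * 3.2^2 = 9.81 * 10.24 = 100.45.
Q^2 / (g*b^2) = 871.43 / 100.45 = 8.6753.
yc = 8.6753^(1/3) = 2.0547 m.

2.0547


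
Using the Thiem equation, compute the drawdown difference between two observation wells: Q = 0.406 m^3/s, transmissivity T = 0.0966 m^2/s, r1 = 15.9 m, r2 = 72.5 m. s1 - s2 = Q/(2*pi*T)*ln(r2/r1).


Thiem equation: s1 - s2 = Q/(2*pi*T) * ln(r2/r1).
ln(r2/r1) = ln(72.5/15.9) = 1.5173.
Q/(2*pi*T) = 0.406 / (2*pi*0.0966) = 0.406 / 0.607 = 0.6689.
s1 - s2 = 0.6689 * 1.5173 = 1.0149 m.

1.0149


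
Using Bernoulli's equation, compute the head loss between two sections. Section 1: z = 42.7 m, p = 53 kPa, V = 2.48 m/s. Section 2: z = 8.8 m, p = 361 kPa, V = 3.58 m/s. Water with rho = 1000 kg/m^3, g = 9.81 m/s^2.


Total head at each section: H = z + p/(rho*g) + V^2/(2g).
H1 = 42.7 + 53*1000/(1000*9.81) + 2.48^2/(2*9.81)
   = 42.7 + 5.403 + 0.3135
   = 48.416 m.
H2 = 8.8 + 361*1000/(1000*9.81) + 3.58^2/(2*9.81)
   = 8.8 + 36.799 + 0.6532
   = 46.252 m.
h_L = H1 - H2 = 48.416 - 46.252 = 2.164 m.

2.164


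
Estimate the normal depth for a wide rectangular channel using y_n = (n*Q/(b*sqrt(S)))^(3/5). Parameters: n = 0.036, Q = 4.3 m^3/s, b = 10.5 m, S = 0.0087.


We use the wide-channel approximation y_n = (n*Q/(b*sqrt(S)))^(3/5).
sqrt(S) = sqrt(0.0087) = 0.093274.
Numerator: n*Q = 0.036 * 4.3 = 0.1548.
Denominator: b*sqrt(S) = 10.5 * 0.093274 = 0.979377.
arg = 0.1581.
y_n = 0.1581^(3/5) = 0.3306 m.

0.3306


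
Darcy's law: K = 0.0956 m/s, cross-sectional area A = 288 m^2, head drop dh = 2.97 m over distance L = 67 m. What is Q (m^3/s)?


Darcy's law: Q = K * A * i, where i = dh/L.
Hydraulic gradient i = 2.97 / 67 = 0.044328.
Q = 0.0956 * 288 * 0.044328
  = 1.2205 m^3/s.

1.2205


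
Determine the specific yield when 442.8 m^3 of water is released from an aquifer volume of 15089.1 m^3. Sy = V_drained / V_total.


Specific yield Sy = Volume drained / Total volume.
Sy = 442.8 / 15089.1
   = 0.0293.

0.0293


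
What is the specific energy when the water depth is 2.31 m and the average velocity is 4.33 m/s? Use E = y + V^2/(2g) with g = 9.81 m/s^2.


Specific energy E = y + V^2/(2g).
Velocity head = V^2/(2g) = 4.33^2 / (2*9.81) = 18.7489 / 19.62 = 0.9556 m.
E = 2.31 + 0.9556 = 3.2656 m.

3.2656


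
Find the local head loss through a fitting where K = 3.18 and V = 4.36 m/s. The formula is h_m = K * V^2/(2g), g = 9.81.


Minor loss formula: h_m = K * V^2/(2g).
V^2 = 4.36^2 = 19.0096.
V^2/(2g) = 19.0096 / 19.62 = 0.9689 m.
h_m = 3.18 * 0.9689 = 3.0811 m.

3.0811


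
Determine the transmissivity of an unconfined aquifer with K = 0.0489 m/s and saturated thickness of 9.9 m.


Transmissivity is defined as T = K * h.
T = 0.0489 * 9.9
  = 0.4841 m^2/s.

0.4841


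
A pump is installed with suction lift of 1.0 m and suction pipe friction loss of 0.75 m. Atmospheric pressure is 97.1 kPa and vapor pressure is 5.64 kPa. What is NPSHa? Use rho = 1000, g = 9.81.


NPSHa = p_atm/(rho*g) - z_s - hf_s - p_vap/(rho*g).
p_atm/(rho*g) = 97.1*1000 / (1000*9.81) = 9.898 m.
p_vap/(rho*g) = 5.64*1000 / (1000*9.81) = 0.575 m.
NPSHa = 9.898 - 1.0 - 0.75 - 0.575
      = 7.57 m.

7.57


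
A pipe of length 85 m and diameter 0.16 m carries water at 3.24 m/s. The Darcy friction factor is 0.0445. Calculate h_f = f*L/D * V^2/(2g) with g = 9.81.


Darcy-Weisbach equation: h_f = f * (L/D) * V^2/(2g).
f * L/D = 0.0445 * 85/0.16 = 23.6406.
V^2/(2g) = 3.24^2 / (2*9.81) = 10.4976 / 19.62 = 0.535 m.
h_f = 23.6406 * 0.535 = 12.649 m.

12.649


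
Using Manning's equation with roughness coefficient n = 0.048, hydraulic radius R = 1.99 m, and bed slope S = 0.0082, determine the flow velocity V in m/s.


Manning's equation gives V = (1/n) * R^(2/3) * S^(1/2).
First, compute R^(2/3) = 1.99^(2/3) = 1.5821.
Next, S^(1/2) = 0.0082^(1/2) = 0.090554.
Then 1/n = 1/0.048 = 20.83.
V = 20.83 * 1.5821 * 0.090554 = 2.9847 m/s.

2.9847


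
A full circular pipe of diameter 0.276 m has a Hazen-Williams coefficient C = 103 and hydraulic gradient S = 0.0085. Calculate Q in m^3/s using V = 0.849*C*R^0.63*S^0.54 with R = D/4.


For a full circular pipe, R = D/4 = 0.276/4 = 0.069 m.
V = 0.849 * 103 * 0.069^0.63 * 0.0085^0.54
  = 0.849 * 103 * 0.185556 * 0.076188
  = 1.2362 m/s.
Pipe area A = pi*D^2/4 = pi*0.276^2/4 = 0.0598 m^2.
Q = A * V = 0.0598 * 1.2362 = 0.074 m^3/s.

0.074


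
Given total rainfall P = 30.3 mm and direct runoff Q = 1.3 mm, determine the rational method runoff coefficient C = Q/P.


The runoff coefficient C = runoff depth / rainfall depth.
C = 1.3 / 30.3
  = 0.0429.

0.0429


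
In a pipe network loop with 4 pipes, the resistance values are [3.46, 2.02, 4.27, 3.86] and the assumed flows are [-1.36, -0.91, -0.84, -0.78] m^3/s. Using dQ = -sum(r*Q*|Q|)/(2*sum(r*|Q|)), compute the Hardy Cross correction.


Numerator terms (r*Q*|Q|): 3.46*-1.36*|-1.36| = -6.3996; 2.02*-0.91*|-0.91| = -1.6728; 4.27*-0.84*|-0.84| = -3.0129; 3.86*-0.78*|-0.78| = -2.3484.
Sum of numerator = -13.4337.
Denominator terms (r*|Q|): 3.46*|-1.36| = 4.7056; 2.02*|-0.91| = 1.8382; 4.27*|-0.84| = 3.5868; 3.86*|-0.78| = 3.0108.
2 * sum of denominator = 2 * 13.1414 = 26.2828.
dQ = --13.4337 / 26.2828 = 0.5111 m^3/s.

0.5111


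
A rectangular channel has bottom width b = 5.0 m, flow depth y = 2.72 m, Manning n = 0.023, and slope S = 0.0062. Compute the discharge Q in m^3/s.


For a rectangular channel, the cross-sectional area A = b * y = 5.0 * 2.72 = 13.6 m^2.
The wetted perimeter P = b + 2y = 5.0 + 2*2.72 = 10.44 m.
Hydraulic radius R = A/P = 13.6/10.44 = 1.3027 m.
Velocity V = (1/n)*R^(2/3)*S^(1/2) = (1/0.023)*1.3027^(2/3)*0.0062^(1/2) = 4.0834 m/s.
Discharge Q = A * V = 13.6 * 4.0834 = 55.535 m^3/s.

55.535


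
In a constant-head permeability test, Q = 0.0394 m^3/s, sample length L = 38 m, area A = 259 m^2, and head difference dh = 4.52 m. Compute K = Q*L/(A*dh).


From K = Q*L / (A*dh):
Numerator: Q*L = 0.0394 * 38 = 1.4972.
Denominator: A*dh = 259 * 4.52 = 1170.68.
K = 1.4972 / 1170.68 = 0.001279 m/s.

0.001279


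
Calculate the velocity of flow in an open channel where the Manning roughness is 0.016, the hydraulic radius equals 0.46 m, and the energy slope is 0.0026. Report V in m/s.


Manning's equation gives V = (1/n) * R^(2/3) * S^(1/2).
First, compute R^(2/3) = 0.46^(2/3) = 0.5959.
Next, S^(1/2) = 0.0026^(1/2) = 0.05099.
Then 1/n = 1/0.016 = 62.5.
V = 62.5 * 0.5959 * 0.05099 = 1.8991 m/s.

1.8991


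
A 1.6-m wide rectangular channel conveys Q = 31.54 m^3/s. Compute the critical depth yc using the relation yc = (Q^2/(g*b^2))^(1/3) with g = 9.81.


Using yc = (Q^2 / (g * b^2))^(1/3):
Q^2 = 31.54^2 = 994.77.
g * b^2 = 9.81 * 1.6^2 = 9.81 * 2.56 = 25.11.
Q^2 / (g*b^2) = 994.77 / 25.11 = 39.6165.
yc = 39.6165^(1/3) = 3.4088 m.

3.4088


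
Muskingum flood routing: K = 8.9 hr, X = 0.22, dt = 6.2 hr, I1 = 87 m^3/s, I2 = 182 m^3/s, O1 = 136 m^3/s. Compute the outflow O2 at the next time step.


Muskingum coefficients:
denom = 2*K*(1-X) + dt = 2*8.9*(1-0.22) + 6.2 = 20.084.
C0 = (dt - 2*K*X)/denom = (6.2 - 2*8.9*0.22)/20.084 = 0.1137.
C1 = (dt + 2*K*X)/denom = (6.2 + 2*8.9*0.22)/20.084 = 0.5037.
C2 = (2*K*(1-X) - dt)/denom = 0.3826.
O2 = C0*I2 + C1*I1 + C2*O1
   = 0.1137*182 + 0.5037*87 + 0.3826*136
   = 116.55 m^3/s.

116.55


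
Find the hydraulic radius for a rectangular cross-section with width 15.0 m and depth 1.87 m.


For a rectangular section:
Flow area A = b * y = 15.0 * 1.87 = 28.05 m^2.
Wetted perimeter P = b + 2y = 15.0 + 2*1.87 = 18.74 m.
Hydraulic radius R = A/P = 28.05 / 18.74 = 1.4968 m.

1.4968


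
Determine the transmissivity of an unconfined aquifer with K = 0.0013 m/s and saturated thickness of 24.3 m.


Transmissivity is defined as T = K * h.
T = 0.0013 * 24.3
  = 0.0316 m^2/s.

0.0316


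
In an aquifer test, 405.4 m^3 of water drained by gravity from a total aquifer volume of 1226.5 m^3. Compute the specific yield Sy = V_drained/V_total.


Specific yield Sy = Volume drained / Total volume.
Sy = 405.4 / 1226.5
   = 0.3305.

0.3305


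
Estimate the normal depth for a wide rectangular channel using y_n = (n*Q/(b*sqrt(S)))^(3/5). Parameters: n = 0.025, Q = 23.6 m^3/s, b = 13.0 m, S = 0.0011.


We use the wide-channel approximation y_n = (n*Q/(b*sqrt(S)))^(3/5).
sqrt(S) = sqrt(0.0011) = 0.033166.
Numerator: n*Q = 0.025 * 23.6 = 0.59.
Denominator: b*sqrt(S) = 13.0 * 0.033166 = 0.431158.
arg = 1.3684.
y_n = 1.3684^(3/5) = 1.2071 m.

1.2071
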